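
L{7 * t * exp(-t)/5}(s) 7/(5 * (s + 1)^2)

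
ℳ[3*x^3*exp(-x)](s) 3*gamma(s + 3)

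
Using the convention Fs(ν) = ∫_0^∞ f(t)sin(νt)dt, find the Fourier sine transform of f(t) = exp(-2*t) ν/(ν^2 + 4)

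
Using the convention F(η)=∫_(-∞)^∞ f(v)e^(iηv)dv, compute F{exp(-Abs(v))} 2/(η^2 + 1)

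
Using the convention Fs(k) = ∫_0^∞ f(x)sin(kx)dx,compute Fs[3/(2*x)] 3*pi/4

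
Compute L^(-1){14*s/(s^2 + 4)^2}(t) 7*t*sin(2*t)/2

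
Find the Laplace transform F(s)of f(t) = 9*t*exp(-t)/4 9/(4*(s + 1)^2)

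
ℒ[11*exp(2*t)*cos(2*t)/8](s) 11*(s - 2)/(8*((s - 2)^2+4))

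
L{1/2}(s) 1/(2*s)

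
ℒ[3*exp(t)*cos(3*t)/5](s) 3*(s - 1)/(5*((s - 1)^2+9))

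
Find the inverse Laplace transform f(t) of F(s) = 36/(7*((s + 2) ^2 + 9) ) 12*exp(-2*t)*sin(3*t) /7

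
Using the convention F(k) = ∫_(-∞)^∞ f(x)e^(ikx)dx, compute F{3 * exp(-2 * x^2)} 3 * sqrt(2) * sqrt(pi) * exp(-k^2/8)/2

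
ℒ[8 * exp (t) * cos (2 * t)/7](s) 8 * (s - 1)/ (7 * ( (s - 1)^2+4))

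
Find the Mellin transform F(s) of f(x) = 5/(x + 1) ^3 5 * pi * (s - 2) * (s - 1) /(2 * sin(pi * s) ) 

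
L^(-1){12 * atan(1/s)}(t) 12 * sin(t)/t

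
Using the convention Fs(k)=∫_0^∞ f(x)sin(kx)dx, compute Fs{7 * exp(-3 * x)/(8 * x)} 7 * atan(k/3)/8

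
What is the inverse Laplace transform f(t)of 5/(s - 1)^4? 5 * t^3 * exp(t)/6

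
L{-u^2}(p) -2/p^3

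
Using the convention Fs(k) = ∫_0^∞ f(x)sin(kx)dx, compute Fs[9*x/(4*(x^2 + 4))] 9*pi*exp(-2*k)/8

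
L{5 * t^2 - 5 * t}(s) 10/s^3 - 5/s^2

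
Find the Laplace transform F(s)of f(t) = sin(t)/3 1/(3 * (s^2 + 1))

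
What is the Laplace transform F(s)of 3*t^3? 18/s^4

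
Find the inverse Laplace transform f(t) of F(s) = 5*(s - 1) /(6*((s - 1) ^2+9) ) 5*exp(t)*cos(3*t) /6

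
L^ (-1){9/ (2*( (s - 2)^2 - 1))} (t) 9*exp (2*t)*sinh (t)/2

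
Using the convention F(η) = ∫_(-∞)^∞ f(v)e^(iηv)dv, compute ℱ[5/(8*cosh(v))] 5*pi/(8*cosh(pi*η/2))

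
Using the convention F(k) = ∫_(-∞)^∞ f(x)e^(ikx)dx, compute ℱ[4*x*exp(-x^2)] 2*I*sqrt(pi)*k*exp(-k^2/4)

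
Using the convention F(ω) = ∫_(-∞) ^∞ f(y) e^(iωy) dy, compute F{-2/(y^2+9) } -2 * pi * exp(-3 * Abs(ω) ) /3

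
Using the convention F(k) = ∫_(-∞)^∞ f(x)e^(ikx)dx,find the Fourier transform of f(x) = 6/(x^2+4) 3 * pi * exp(-2 * Abs(k))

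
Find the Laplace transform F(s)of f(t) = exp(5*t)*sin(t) 1/((s - 5)^2 + 1)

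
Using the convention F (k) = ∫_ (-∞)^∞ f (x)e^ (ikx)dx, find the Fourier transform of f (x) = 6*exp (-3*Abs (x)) 36/ (k^2+9)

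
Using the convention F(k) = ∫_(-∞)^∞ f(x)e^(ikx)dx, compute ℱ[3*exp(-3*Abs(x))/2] 9/(k^2 + 9)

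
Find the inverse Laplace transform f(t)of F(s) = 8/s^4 4*t^3/3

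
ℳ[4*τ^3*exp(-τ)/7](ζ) 4*gamma(ζ+3)/7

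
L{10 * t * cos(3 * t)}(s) 10 * (s^2 - 9)/(s^2 + 9)^2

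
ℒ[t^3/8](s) 3/ (4 * s^4)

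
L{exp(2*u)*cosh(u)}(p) (p - 2)/((p - 2)^2 - 1)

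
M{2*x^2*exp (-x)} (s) 2*gamma (s + 2)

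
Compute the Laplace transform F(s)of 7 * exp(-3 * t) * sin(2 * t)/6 7/(3 * ((s+3)^2+4))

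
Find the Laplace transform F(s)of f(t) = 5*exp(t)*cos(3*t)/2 5*(s - 1)/(2*((s - 1)^2 + 9))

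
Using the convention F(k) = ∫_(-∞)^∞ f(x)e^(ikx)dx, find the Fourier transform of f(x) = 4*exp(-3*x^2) 4*sqrt(3)*sqrt(pi)*exp(-k^2/12)/3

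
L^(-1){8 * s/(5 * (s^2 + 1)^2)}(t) 4 * t * sin(t)/5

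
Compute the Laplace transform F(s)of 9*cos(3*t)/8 9*s/(8*(s^2 + 9))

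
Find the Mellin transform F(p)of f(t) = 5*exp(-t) 5*gamma(p)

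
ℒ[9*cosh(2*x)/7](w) 9*w/(7*(w^2 - 4))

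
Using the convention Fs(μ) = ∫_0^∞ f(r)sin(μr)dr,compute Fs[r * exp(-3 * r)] 6 * μ/(μ^2 + 9)^2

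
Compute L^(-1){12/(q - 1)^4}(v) 2*v^3*exp(v)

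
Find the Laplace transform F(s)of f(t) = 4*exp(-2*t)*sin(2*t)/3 8/(3*((s+2)^2+4))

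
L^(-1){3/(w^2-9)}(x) sinh(3 * x)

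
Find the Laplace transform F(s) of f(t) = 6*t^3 36/s^4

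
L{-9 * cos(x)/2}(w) -9 * w/(2 * w^2 + 2)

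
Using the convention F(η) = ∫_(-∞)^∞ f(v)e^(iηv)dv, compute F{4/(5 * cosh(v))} 4 * pi/(5 * cosh(pi * η/2))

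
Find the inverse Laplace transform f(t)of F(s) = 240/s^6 2 * t^5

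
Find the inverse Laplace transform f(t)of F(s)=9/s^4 3*t^3/2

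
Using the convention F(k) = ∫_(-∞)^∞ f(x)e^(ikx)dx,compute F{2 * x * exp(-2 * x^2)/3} sqrt(2) * I * sqrt(pi) * k * exp(-k^2/8)/12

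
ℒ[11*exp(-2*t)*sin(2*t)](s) 22/((s + 2)^2 + 4)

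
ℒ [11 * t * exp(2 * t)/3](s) 11/(3 * (s - 2)^2)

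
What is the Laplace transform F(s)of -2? -2/s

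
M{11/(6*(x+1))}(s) 11*pi*csc(pi*s)/6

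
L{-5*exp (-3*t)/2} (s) -5/ (2*s + 6)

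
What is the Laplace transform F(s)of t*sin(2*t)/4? s/(s^2 + 4)^2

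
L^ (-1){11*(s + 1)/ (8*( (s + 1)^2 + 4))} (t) 11*exp (-t)*cos (2*t)/8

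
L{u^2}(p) 2/p^3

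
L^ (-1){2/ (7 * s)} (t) 2/7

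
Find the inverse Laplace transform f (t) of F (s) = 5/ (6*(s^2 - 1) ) 5*sinh (t) /6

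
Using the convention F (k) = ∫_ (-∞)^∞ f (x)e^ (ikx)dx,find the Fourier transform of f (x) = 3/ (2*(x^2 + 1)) 3*pi*exp (-Abs (k))/2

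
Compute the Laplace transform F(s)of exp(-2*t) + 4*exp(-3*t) 1/(s + 2) + 4/(s + 3)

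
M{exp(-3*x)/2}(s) gamma(s)/(2*3^s)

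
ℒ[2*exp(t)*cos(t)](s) 2*(s - 1)/((s - 1)^2+1)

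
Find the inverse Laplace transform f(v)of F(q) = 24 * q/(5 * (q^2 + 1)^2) 12 * v * sin(v)/5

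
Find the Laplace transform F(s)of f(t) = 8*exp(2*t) 8/(s - 2)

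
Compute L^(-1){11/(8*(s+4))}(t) 11*exp(-4*t)/8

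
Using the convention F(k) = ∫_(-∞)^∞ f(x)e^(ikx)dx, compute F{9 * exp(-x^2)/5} 9 * sqrt(pi) * exp(-k^2/4)/5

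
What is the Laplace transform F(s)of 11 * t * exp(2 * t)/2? 11/(2 * (s - 2)^2)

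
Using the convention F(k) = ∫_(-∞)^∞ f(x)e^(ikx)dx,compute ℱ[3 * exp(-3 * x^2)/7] sqrt(3) * sqrt(pi) * exp(-k^2/12)/7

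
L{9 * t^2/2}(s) 9/s^3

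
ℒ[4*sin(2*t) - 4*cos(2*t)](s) 8/(s^2 + 4) - 4*s/(s^2 + 4)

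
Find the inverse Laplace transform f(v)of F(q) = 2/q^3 v^2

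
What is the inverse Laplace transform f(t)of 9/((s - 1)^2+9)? 3*exp(t)*sin(3*t)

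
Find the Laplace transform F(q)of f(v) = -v -1/q^2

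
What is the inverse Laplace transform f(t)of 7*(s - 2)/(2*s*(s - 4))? 7*exp(2*t)*cosh(2*t)/2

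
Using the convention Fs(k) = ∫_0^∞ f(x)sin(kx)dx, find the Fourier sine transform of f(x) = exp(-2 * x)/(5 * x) atan(k/2)/5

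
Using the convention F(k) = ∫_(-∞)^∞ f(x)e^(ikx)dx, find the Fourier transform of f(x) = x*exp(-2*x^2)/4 sqrt(2)*I*sqrt(pi)*k*exp(-k^2/8)/32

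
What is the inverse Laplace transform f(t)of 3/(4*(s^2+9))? sin(3*t)/4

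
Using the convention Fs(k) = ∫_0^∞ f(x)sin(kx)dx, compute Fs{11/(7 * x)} 11 * pi/14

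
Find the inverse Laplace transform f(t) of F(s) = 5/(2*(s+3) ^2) 5*t*exp(-3*t) /2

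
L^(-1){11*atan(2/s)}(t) 11*sin(2*t)/t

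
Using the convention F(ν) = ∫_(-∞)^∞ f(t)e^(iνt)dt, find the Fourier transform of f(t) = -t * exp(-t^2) -I * sqrt(pi) * ν * exp(-ν^2/4)/2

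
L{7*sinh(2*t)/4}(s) 7/(2*(s^2-4))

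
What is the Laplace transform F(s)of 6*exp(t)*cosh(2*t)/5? 6*(s - 1)/(5*((s - 1)^2 - 4))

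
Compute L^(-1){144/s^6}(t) 6*t^5/5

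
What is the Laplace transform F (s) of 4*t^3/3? 8/s^4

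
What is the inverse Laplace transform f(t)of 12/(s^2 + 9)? 4*sin(3*t)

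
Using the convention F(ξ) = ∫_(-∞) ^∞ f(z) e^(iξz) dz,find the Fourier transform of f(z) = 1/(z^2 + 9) pi*exp(-3*Abs(ξ) ) /3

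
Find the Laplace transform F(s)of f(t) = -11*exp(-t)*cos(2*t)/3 11*(-s - 1)/(3*((s + 1)^2 + 4))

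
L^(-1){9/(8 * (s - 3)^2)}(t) 9 * t * exp(3 * t)/8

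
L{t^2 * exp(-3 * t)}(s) 2/(s + 3)^3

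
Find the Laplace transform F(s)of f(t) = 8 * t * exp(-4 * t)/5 8/(5 * (s + 4)^2)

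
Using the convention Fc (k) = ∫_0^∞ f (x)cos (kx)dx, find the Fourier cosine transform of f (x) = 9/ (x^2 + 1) 9*pi*exp (-k)/2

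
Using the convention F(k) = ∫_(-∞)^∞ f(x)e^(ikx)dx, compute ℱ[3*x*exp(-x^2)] 3*I*sqrt(pi)*k*exp(-k^2/4)/2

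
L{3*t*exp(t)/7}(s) 3/(7*(s - 1)^2)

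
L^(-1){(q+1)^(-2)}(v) v * exp(-v)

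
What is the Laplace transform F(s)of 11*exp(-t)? 11/(s + 1)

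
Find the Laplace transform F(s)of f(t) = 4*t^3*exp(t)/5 24/(5*(s - 1)^4)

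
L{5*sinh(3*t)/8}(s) 15/(8*(s^2-9))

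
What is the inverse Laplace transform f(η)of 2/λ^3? η^2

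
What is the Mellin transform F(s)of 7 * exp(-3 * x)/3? 7 * gamma(s)/(3 * 3^s)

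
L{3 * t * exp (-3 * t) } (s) 3/ (s + 3) ^2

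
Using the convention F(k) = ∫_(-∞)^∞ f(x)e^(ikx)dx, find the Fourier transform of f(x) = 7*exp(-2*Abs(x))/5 28/(5*(k^2 + 4))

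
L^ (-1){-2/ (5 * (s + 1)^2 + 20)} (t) -exp (-t) * sin (2 * t)/5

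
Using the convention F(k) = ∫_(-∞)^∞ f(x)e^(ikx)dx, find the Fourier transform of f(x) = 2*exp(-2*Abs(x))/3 8/(3*(k^2 + 4))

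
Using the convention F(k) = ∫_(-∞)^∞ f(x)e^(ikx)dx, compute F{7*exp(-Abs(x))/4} 7/(2*(k^2+1))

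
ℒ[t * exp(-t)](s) (s + 1)^(-2)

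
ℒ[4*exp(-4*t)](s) 4/(s + 4) 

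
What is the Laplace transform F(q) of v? q^(-2) 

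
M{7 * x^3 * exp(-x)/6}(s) 7 * gamma(s + 3)/6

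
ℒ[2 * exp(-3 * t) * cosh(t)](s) 2 * (s + 3)/((s + 3)^2-1)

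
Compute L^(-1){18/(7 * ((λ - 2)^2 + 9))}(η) 6 * exp(2 * η) * sin(3 * η)/7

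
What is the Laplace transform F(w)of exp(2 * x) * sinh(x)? 1/((w - 2)^2 - 1)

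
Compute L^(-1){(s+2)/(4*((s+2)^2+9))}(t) exp(-2*t)*cos(3*t)/4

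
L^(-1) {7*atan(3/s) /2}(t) 7*sin(3*t) /(2*t) 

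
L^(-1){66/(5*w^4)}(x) 11*x^3/5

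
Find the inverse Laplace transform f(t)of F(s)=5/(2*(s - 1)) 5*exp(t)/2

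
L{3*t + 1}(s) 3/s^2 + 1/s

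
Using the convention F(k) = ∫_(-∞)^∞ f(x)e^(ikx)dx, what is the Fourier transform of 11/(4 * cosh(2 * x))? 11 * pi/(8 * cosh(pi * k/4))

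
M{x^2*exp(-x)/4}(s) gamma(s+2)/4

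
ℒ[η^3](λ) 6/λ^4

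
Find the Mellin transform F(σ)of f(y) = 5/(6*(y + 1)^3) 5*pi*(σ - 2)*(σ - 1)/(12*sin(pi*σ))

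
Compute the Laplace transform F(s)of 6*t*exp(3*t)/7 6/(7*(s - 3)^2)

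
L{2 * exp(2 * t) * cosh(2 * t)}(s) 2 * (s - 2)/(s * (s - 4))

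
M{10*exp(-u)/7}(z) 10*gamma(z)/7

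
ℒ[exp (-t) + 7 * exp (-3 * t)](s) 7/ (s + 3) + 1/ (s + 1)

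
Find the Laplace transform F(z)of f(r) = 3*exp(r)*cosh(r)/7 3*(z - 1)/(7*z*(z - 2))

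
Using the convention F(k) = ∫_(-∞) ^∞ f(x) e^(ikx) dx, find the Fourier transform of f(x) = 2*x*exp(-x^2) I*sqrt(pi)*k*exp(-k^2/4) 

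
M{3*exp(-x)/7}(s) 3*gamma(s)/7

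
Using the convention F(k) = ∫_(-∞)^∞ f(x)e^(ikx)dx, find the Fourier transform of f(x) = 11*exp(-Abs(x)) 22/(k^2 + 1)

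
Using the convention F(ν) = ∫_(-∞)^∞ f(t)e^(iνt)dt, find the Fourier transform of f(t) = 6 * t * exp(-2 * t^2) 3 * sqrt(2) * I * sqrt(pi) * ν * exp(-ν^2/8)/4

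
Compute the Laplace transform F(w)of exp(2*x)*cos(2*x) (w - 2)/((w - 2)^2 + 4)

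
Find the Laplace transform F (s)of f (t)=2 2/s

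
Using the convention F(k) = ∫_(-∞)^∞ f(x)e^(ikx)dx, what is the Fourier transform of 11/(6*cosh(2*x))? 11*pi/(12*cosh(pi*k/4))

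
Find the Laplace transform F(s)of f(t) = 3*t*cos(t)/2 3*(s^2 - 1)/(2*(s^2 + 1)^2)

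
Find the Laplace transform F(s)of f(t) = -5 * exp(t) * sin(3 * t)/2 -15/(2 * (s - 1)^2 + 18)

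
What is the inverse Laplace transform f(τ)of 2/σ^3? τ^2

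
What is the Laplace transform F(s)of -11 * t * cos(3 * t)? 11 * (9 - s^2)/(s^2 + 9)^2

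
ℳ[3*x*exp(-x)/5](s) 3*gamma(s+1)/5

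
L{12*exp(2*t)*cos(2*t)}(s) 12*(s - 2)/((s - 2)^2 + 4)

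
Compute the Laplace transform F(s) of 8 8/s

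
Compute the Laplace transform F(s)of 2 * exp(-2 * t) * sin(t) 2/((s + 2)^2 + 1)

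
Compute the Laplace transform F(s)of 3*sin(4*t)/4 3/(s^2 + 16)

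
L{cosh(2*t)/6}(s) s/(6*(s^2-4))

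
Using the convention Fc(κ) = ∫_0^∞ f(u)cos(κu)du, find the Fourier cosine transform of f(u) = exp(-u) 1/(κ^2 + 1)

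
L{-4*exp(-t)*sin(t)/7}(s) -4/(7*(s + 1)^2 + 7)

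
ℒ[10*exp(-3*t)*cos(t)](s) 10*(s + 3)/((s + 3)^2 + 1)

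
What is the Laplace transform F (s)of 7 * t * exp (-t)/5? 7/ (5 * (s + 1)^2)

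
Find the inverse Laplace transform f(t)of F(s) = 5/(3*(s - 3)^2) 5*t*exp(3*t)/3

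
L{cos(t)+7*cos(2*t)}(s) 7*s/(s^2+4)+s/(s^2+1)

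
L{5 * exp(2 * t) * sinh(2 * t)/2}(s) 5/(s * (s - 4))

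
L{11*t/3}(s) 11/(3*s^2) 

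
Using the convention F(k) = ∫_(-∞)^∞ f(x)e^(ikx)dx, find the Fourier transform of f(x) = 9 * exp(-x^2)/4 9 * sqrt(pi) * exp(-k^2/4)/4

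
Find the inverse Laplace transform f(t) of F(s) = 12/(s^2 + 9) 4*sin(3*t) 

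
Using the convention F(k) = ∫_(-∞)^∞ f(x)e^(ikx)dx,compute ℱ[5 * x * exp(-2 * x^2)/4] 5 * sqrt(2) * I * sqrt(pi) * k * exp(-k^2/8)/32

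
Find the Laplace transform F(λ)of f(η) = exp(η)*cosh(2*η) (λ - 1)/((λ - 1)^2 - 4)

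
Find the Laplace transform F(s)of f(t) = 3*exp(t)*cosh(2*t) 3*(s - 1)/((s - 1)^2 - 4)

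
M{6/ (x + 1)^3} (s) 3 * pi * (s - 2) * (s - 1)/sin (pi * s)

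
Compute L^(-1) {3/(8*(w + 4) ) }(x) 3*exp(-4*x) /8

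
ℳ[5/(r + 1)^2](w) -5*pi*(w - 1)/sin(pi*w)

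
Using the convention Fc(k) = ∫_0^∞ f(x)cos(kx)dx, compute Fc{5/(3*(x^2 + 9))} 5*pi*exp(-3*k)/18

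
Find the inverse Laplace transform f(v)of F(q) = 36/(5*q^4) 6*v^3/5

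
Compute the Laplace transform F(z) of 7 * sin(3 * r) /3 7/(z^2+9) 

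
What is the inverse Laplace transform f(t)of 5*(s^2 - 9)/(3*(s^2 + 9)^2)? 5*t*cos(3*t)/3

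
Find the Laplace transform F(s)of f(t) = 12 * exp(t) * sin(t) 12/((s - 1)^2+1)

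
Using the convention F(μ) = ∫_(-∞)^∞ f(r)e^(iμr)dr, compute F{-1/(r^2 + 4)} -pi * exp(-2 * Abs(μ))/2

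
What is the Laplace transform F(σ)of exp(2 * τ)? 1/(σ - 2)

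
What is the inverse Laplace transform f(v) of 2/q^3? v^2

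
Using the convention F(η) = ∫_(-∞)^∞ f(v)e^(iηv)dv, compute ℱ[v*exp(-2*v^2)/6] sqrt(2)*I*sqrt(pi)*η*exp(-η^2/8)/48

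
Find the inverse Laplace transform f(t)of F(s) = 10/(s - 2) 10 * exp(2 * t)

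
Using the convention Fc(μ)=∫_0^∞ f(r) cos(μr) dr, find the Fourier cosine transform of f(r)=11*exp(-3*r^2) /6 11*sqrt(3)*sqrt(pi)*exp(-μ^2/12) /36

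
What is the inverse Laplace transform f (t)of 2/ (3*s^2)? 2*t/3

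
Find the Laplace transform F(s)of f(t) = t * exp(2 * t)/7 1/(7 * (s - 2)^2)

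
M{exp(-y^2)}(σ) gamma(σ/2)/2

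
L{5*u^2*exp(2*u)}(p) 10/(p - 2)^3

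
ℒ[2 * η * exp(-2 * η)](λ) 2/(λ+2)^2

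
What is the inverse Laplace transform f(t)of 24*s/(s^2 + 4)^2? 6*t*sin(2*t)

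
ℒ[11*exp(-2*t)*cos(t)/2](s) 11*(s + 2)/(2*((s + 2)^2 + 1))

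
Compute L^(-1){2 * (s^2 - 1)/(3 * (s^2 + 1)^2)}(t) 2 * t * cos(t)/3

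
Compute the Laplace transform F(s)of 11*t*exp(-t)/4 11/(4*(s + 1)^2)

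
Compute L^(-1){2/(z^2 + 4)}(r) sin(2*r)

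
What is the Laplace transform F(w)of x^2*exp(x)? 2/(w - 1)^3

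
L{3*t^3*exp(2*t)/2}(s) 9/(s - 2)^4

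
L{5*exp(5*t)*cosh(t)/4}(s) 5*(s - 5)/(4*((s - 5)^2 - 1))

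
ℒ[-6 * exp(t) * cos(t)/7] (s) 6 * (1 - s)/(7 * ((s - 1)^2 + 1))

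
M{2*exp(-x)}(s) 2*gamma(s)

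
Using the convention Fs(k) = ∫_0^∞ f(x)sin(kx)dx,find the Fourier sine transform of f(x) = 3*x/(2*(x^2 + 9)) 3*pi*exp(-3*k)/4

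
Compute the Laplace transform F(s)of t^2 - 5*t 2/s^3 - 5/s^2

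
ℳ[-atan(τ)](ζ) pi * sec(pi * ζ/2)/(2 * ζ)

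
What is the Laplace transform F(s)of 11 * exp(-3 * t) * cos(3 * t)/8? 11 * (s + 3)/(8 * ((s + 3)^2 + 9))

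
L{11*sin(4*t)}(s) 44/(s^2 + 16)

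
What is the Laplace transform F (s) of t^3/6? s^ (-4) 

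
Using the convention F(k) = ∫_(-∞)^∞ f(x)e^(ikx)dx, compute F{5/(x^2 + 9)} 5 * pi * exp(-3 * Abs(k))/3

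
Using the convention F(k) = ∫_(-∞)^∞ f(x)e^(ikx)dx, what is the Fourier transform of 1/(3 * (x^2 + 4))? pi * exp(-2 * Abs(k))/6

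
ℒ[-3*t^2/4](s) -3/(2*s^3) 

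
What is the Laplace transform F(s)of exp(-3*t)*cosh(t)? (s + 3)/((s + 3)^2-1)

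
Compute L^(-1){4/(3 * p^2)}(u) 4 * u/3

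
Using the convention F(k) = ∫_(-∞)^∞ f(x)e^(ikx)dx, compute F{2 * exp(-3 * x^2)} 2 * sqrt(3) * sqrt(pi) * exp(-k^2/12)/3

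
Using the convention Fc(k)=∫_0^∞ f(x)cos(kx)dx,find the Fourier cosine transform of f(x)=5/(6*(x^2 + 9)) 5*pi*exp(-3*k)/36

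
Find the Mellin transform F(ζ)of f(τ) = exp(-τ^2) gamma(ζ/2)/2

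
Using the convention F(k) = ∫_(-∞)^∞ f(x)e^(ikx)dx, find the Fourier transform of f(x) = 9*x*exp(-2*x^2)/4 9*sqrt(2)*I*sqrt(pi)*k*exp(-k^2/8)/32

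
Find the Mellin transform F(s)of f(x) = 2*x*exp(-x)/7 2*gamma(s + 1)/7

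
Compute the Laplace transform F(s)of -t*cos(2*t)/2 (4 - s^2)/(2*(s^2 + 4)^2)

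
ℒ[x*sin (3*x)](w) 6*w/ (w^2 + 9)^2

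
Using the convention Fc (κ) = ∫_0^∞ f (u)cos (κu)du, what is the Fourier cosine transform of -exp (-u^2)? -sqrt (pi)*exp (-κ^2/4)/2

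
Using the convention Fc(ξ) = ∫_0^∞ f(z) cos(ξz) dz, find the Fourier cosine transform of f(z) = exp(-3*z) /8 3/(8*(ξ^2+9) ) 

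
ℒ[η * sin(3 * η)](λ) 6 * λ/(λ^2 + 9)^2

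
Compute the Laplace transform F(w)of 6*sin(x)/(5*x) 6*atan(1/w)/5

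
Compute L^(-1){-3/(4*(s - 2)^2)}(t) -3*t*exp(2*t)/4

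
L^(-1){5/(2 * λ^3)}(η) 5 * η^2/4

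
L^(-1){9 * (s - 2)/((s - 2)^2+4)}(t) 9 * exp(2 * t) * cos(2 * t)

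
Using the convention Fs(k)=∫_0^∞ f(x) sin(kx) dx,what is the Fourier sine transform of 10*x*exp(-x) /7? 20*k/(7*(k^2 + 1) ^2) 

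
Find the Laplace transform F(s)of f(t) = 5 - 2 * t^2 5/s - 4/s^3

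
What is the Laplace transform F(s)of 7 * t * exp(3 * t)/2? 7/(2 * (s - 3)^2)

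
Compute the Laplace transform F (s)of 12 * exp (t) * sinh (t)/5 12/ (5 * s * (s - 2))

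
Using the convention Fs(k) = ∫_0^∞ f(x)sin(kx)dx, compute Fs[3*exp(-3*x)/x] 3*atan(k/3)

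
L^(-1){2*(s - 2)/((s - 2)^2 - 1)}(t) 2*exp(2*t)*cosh(t)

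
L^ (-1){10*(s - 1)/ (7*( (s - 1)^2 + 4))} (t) 10*exp (t)*cos (2*t)/7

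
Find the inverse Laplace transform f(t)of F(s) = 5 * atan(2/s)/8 5 * sin(2 * t)/(8 * t)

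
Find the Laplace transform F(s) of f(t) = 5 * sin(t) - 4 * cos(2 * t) 5/(s^2 + 1) - 4 * s/(s^2 + 4) 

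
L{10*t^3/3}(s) 20/s^4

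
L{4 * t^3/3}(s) 8/s^4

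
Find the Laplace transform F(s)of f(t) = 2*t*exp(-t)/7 2/(7*(s + 1)^2)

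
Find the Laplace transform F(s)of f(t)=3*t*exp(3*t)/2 3/(2*(s - 3)^2)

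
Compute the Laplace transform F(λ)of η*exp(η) (λ - 1)^(-2)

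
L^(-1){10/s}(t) 10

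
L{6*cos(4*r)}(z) 6*z/(z^2 + 16)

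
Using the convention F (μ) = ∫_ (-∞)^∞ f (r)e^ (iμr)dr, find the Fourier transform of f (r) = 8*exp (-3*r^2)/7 8*sqrt (3)*sqrt (pi)*exp (-μ^2/12)/21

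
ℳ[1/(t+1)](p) pi * csc(pi * p)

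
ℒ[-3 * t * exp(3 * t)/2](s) -3/(2 * (s - 3)^2)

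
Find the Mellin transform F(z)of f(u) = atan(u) -pi * sec(pi * z/2)/(2 * z)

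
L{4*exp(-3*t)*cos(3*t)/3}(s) 4*(s+3)/(3*((s+3)^2+9))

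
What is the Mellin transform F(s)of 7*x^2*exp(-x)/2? 7*gamma(s + 2)/2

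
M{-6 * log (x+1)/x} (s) 6 * pi * csc (pi * s)/ (s - 1)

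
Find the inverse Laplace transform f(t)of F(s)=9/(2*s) 9/2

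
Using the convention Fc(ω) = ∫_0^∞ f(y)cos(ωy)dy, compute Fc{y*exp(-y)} (1 - ω^2)/(ω^2 + 1)^2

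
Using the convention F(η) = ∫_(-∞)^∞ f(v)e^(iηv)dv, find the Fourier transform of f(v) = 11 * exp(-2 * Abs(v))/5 44/(5 * (η^2 + 4))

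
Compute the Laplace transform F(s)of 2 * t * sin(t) 4 * s/(s^2 + 1)^2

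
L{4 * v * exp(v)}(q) 4/(q - 1)^2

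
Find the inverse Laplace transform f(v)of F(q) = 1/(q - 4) exp(4*v)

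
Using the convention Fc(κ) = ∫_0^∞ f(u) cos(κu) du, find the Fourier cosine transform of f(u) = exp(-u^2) sqrt(pi) * exp(-κ^2/4) /2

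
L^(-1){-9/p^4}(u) -3*u^3/2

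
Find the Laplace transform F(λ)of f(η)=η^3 6/λ^4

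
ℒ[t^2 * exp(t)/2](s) (s - 1)^(-3)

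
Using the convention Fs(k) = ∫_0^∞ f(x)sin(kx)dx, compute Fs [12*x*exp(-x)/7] 24*k/(7*(k^2 + 1)^2)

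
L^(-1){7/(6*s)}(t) 7/6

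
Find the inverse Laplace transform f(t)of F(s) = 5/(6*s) 5/6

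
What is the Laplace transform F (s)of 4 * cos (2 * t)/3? 4 * s/ (3 * (s^2 + 4))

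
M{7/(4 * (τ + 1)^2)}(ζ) -7 * pi * (ζ - 1)/(4 * sin(pi * ζ))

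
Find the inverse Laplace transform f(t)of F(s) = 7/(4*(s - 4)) 7*exp(4*t)/4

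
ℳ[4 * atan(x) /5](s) -2 * pi * sec(pi * s/2) /(5 * s) 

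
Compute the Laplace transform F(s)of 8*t 8/s^2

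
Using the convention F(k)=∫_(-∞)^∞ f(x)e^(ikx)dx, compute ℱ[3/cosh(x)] 3*pi/cosh(pi*k/2)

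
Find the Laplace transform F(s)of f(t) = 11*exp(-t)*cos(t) 11*(s+1)/((s+1)^2+1)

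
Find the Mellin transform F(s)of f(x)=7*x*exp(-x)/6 7*gamma(s+1)/6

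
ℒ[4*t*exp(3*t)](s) 4/(s - 3)^2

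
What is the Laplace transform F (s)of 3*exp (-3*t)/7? 3/ (7*(s+3))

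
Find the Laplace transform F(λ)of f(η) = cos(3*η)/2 λ/(2*(λ^2 + 9))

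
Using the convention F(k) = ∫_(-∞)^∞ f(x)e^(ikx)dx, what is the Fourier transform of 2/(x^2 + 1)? 2*pi*exp(-Abs(k))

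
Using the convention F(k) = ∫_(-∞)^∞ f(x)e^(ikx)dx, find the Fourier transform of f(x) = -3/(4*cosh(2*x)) -3*pi/(8*cosh(pi*k/4))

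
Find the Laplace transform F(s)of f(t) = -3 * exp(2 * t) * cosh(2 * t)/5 3 * (2 - s)/(5 * s * (s - 4))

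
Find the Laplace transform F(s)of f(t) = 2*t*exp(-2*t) 2/(s + 2)^2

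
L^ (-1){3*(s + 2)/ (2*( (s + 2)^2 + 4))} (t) 3*exp (-2*t)*cos (2*t)/2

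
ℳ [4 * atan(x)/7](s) -2 * pi * sec(pi * s/2)/(7 * s)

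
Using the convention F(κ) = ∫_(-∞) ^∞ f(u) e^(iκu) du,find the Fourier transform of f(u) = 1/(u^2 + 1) pi * exp(-Abs(κ) ) 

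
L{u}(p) p^(-2)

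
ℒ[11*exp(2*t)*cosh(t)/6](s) 11*(s - 2)/(6*((s - 2)^2 - 1))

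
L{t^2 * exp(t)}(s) 2/(s - 1)^3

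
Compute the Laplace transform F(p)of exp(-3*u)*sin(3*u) 3/((p + 3)^2 + 9)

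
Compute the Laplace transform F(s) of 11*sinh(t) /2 11/(2*(s^2 - 1) ) 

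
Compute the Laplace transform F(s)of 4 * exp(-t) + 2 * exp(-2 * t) 4/(s + 1) + 2/(s + 2)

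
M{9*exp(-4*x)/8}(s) 9*gamma(s)/(8*2^(2*s))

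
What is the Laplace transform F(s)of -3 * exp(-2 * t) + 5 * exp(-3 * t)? 5/(s + 3) - 3/(s + 2)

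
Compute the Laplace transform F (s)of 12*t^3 72/s^4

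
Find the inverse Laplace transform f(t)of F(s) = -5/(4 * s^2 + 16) -5 * sin(2 * t)/8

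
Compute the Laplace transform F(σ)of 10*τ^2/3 20/(3*σ^3)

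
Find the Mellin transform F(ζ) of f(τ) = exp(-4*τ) gamma(ζ) /4^ζ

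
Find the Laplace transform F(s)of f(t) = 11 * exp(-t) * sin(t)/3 11/(3 * ((s + 1)^2 + 1))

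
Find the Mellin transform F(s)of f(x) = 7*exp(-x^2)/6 7*gamma(s/2)/12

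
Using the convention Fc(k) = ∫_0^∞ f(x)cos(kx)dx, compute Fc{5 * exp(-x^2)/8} 5 * sqrt(pi) * exp(-k^2/4)/16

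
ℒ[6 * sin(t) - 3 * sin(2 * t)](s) 6/(s^2 + 1) - 6/(s^2 + 4)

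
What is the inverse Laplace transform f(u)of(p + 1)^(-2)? u * exp(-u)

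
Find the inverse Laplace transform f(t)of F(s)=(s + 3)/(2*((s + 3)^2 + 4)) exp(-3*t)*cos(2*t)/2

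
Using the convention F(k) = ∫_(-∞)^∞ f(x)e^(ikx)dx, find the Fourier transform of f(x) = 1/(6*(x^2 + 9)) pi*exp(-3*Abs(k))/18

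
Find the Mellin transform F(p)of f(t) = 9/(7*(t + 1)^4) 3*gamma(p)*gamma(4 - p)/14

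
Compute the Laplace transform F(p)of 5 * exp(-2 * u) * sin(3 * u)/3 5/((p + 2)^2 + 9)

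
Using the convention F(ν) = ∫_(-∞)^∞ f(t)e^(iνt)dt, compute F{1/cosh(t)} pi/cosh(pi * ν/2)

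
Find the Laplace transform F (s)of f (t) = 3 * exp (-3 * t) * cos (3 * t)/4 3 * (s + 3)/ (4 * ( (s + 3)^2 + 9))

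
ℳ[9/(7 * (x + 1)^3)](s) 9 * pi * (s - 2) * (s - 1)/(14 * sin(pi * s))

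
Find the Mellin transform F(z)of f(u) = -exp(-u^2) -gamma(z/2)/2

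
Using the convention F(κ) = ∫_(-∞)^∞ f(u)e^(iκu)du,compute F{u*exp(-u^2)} I*sqrt(pi)*κ*exp(-κ^2/4)/2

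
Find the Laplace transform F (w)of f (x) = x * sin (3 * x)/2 3 * w/ (w^2 + 9)^2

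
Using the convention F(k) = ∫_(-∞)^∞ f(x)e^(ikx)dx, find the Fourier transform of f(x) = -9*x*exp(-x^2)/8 -9*I*sqrt(pi)*k*exp(-k^2/4)/16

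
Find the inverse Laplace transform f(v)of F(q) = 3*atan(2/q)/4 3*sin(2*v)/(4*v)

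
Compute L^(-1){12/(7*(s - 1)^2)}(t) 12*t*exp(t)/7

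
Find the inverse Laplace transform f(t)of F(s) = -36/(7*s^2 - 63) -12*sinh(3*t)/7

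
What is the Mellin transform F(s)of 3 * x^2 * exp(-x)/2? 3 * gamma(s+2)/2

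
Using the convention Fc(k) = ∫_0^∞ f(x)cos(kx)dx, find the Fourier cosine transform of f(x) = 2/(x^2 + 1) pi * exp(-k)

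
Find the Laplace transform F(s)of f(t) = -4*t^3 -24/s^4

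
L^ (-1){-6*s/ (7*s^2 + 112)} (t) -6*cos (4*t)/7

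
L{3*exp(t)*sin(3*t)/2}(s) 9/(2*((s - 1)^2 + 9))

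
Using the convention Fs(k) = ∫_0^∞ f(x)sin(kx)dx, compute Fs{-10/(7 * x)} -5 * pi/7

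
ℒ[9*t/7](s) 9/(7*s^2)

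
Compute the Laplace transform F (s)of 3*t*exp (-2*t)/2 3/ (2*(s + 2)^2)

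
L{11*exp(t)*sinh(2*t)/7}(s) 22/(7*((s - 1)^2-4))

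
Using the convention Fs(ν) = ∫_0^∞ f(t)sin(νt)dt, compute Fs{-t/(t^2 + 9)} -pi * exp(-3 * ν)/2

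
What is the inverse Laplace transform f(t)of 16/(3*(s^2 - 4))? 8*sinh(2*t)/3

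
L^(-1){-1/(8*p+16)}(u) -exp(-2*u)/8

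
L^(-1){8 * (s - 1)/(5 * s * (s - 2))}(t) 8 * exp(t) * cosh(t)/5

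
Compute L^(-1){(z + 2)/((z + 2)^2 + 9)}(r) exp(-2*r)*cos(3*r)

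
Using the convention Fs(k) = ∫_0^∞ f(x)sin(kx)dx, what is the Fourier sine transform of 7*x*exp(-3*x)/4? 21*k/(2*(k^2 + 9)^2)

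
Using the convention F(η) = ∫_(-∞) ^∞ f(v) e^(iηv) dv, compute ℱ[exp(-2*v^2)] sqrt(2)*sqrt(pi)*exp(-η^2/8) /2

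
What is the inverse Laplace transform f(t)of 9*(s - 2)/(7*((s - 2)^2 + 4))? 9*exp(2*t)*cos(2*t)/7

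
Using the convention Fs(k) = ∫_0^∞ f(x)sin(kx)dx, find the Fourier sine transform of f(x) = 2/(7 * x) pi/7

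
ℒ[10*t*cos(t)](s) 10*(s^2-1)/(s^2 + 1)^2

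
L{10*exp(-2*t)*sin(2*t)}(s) 20/((s + 2)^2 + 4)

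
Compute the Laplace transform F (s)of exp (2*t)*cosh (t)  (s - 2)/ ( (s - 2)^2 - 1)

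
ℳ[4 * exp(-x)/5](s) 4 * gamma(s)/5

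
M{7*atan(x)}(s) -7*pi*sec(pi*s/2)/(2*s)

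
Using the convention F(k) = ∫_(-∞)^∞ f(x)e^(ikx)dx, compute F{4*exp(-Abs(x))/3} 8/(3*(k^2 + 1))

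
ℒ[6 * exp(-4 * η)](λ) 6/(λ + 4)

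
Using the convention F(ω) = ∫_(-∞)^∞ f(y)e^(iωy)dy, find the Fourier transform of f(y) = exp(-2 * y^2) sqrt(2) * sqrt(pi) * exp(-ω^2/8)/2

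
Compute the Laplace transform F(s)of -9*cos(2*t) -9*s/(s^2 + 4)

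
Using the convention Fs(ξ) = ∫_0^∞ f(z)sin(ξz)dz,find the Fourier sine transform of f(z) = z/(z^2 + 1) pi * exp(-ξ)/2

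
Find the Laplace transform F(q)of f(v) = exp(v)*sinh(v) 1/(q*(q - 2))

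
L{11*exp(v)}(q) 11/(q - 1)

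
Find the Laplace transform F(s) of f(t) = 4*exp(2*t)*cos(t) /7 4*(s - 2) /(7*((s - 2) ^2 + 1) ) 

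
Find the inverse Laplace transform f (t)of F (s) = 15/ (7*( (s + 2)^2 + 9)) 5*exp (-2*t)*sin (3*t)/7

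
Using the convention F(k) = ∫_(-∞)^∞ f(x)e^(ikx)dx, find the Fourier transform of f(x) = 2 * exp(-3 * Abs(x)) 12/(k^2+9)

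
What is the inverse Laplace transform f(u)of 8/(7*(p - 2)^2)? 8*u*exp(2*u)/7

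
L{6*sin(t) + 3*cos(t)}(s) 6/(s^2 + 1) + 3*s/(s^2 + 1)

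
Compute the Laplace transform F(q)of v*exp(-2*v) (q + 2)^(-2)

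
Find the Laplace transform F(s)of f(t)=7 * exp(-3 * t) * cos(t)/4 7 * (s + 3)/(4 * ((s + 3)^2 + 1))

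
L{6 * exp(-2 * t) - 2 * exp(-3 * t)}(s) 6/(s + 2) - 2/(s + 3)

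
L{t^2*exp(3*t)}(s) 2/(s - 3)^3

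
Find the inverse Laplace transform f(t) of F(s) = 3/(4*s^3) 3*t^2/8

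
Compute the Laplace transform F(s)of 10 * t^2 20/s^3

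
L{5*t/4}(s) 5/(4*s^2)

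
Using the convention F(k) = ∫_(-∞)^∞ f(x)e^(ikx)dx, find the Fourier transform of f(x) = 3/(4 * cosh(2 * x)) 3 * pi/(8 * cosh(pi * k/4))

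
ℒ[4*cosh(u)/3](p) 4*p/(3*(p^2 - 1))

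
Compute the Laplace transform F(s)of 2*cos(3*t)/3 2*s/(3*(s^2+9))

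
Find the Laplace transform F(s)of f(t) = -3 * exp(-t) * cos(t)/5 3 * (-s - 1)/(5 * ((s + 1)^2 + 1))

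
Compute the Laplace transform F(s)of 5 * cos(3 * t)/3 5 * s/(3 * (s^2 + 9))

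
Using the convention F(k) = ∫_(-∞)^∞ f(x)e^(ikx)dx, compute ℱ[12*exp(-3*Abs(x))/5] 72/(5*(k^2 + 9))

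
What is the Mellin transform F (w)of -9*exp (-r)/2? -9*gamma (w)/2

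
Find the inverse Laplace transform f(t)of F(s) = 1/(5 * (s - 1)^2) t * exp(t)/5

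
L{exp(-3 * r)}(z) 1/(z + 3)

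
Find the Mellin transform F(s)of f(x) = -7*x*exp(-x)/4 -7*gamma(s+1)/4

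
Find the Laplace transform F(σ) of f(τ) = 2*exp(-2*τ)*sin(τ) 2/((σ + 2) ^2 + 1) 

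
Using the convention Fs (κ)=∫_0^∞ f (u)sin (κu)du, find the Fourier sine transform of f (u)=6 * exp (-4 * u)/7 6 * κ/ (7 * (κ^2+16))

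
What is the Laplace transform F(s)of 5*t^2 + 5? 5/s + 10/s^3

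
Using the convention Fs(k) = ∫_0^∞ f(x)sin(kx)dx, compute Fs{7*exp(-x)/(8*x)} 7*atan(k)/8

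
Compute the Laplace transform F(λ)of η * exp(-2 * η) (λ + 2)^(-2)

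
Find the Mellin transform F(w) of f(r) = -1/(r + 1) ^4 pi*(w - 3)*(w - 2)*(w - 1) /(6*sin(pi*w) ) 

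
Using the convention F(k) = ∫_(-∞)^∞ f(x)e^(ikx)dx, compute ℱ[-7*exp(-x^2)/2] -7*sqrt(pi)*exp(-k^2/4)/2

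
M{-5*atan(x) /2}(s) 5*pi*sec(pi*s/2) /(4*s) 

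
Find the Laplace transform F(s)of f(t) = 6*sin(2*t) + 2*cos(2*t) 12/(s^2 + 4) + 2*s/(s^2 + 4)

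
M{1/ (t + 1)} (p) pi * csc (pi * p)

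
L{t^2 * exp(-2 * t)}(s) 2/(s + 2)^3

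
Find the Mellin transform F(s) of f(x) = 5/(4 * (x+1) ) 5 * pi * csc(pi * s) /4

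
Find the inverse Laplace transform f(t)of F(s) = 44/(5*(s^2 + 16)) 11*sin(4*t)/5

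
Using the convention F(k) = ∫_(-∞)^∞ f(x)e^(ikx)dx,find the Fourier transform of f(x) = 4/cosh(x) 4*pi/cosh(pi*k/2)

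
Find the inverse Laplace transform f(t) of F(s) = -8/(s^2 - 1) -8 * sinh(t) 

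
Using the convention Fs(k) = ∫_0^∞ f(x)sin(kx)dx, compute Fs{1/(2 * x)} pi/4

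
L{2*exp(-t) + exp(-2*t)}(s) 1/(s + 2) + 2/(s + 1)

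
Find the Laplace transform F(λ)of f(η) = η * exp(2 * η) (λ - 2)^(-2)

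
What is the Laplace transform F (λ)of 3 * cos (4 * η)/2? 3 * λ/ (2 * (λ^2 + 16))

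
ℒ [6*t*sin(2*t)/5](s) 24*s/(5*(s^2+4)^2)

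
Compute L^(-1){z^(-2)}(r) r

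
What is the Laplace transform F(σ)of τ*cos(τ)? (σ^2-1)/(σ^2 + 1)^2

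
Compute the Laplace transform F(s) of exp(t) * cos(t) (s - 1) /((s - 1) ^2 + 1) 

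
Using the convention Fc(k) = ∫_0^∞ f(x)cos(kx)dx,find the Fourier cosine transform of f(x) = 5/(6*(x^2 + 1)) 5*pi*exp(-k)/12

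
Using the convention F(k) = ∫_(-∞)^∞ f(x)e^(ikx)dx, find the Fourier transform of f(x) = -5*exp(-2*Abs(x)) -20/(k^2 + 4)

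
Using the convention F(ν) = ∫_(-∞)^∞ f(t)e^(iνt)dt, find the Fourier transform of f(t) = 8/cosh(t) 8*pi/cosh(pi*ν/2)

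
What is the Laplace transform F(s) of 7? 7/s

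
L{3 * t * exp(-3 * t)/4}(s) 3/(4 * (s + 3)^2)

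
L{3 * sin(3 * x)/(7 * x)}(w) 3 * atan(3/w)/7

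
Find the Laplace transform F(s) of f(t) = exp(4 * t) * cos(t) (s - 4) /((s - 4) ^2 + 1) 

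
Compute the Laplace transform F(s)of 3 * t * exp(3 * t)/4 3/(4 * (s - 3)^2)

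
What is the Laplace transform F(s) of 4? 4/s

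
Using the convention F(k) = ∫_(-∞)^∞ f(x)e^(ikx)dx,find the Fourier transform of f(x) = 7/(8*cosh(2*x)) 7*pi/(16*cosh(pi*k/4))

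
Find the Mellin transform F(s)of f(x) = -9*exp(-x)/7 -9*gamma(s)/7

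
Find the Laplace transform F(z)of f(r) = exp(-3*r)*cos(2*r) (z + 3)/((z + 3)^2 + 4)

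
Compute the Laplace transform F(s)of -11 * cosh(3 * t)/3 -11 * s/(3 * s^2-27)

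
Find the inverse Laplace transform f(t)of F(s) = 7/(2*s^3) 7*t^2/4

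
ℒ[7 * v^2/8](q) 7/(4 * q^3)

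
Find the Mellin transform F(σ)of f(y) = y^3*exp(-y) gamma(σ + 3)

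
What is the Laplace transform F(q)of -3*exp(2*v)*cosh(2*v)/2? 3*(2 - q)/(2*q*(q - 4))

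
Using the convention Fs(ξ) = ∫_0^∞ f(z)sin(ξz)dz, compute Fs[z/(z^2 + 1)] pi*exp(-ξ)/2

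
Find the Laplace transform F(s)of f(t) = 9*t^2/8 9/(4*s^3)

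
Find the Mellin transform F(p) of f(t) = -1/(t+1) -pi*csc(pi*p) 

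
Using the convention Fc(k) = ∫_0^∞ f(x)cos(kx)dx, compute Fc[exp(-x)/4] 1/(4 * (k^2 + 1))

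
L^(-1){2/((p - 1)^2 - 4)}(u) exp(u)*sinh(2*u)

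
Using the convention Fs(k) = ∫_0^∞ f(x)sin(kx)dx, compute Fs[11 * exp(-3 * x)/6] 11 * k/(6 * (k^2 + 9))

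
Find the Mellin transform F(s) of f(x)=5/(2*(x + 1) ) 5*pi*csc(pi*s) /2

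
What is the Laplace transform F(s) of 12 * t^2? 24/s^3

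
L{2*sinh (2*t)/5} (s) 4/ (5*(s^2 - 4))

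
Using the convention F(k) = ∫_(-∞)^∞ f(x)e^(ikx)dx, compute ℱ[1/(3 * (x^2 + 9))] pi * exp(-3 * Abs(k))/9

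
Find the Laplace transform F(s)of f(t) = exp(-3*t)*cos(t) (s + 3)/((s + 3)^2 + 1)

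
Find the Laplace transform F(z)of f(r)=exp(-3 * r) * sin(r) 1/((z + 3)^2 + 1)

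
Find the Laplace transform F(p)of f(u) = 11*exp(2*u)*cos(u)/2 11*(p - 2)/(2*((p - 2)^2 + 1))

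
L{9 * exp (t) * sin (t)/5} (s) 9/ (5 * ( (s - 1)^2 + 1))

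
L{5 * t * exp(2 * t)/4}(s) 5/(4 * (s - 2)^2)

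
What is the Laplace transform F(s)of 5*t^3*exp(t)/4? 15/(2*(s - 1)^4)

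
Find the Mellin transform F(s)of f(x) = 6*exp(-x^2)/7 3*gamma(s/2)/7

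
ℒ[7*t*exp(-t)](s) 7/(s + 1)^2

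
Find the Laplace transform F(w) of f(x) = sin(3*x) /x atan(3/w) 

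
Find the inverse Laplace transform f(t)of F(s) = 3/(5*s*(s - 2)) 3*exp(t)*sinh(t)/5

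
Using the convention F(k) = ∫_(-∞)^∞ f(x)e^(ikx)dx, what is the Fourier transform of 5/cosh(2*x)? 5*pi/(2*cosh(pi*k/4))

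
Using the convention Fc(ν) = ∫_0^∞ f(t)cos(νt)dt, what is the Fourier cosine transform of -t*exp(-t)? (ν^2 - 1)/(ν^2 + 1)^2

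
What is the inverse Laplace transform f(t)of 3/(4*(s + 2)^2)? 3*t*exp(-2*t)/4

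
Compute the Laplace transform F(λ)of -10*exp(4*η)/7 -10/(7*λ - 28)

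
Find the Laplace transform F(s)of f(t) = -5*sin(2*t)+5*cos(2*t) 5*s/(s^2+4) - 10/(s^2+4)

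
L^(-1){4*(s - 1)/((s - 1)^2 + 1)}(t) 4*exp(t)*cos(t)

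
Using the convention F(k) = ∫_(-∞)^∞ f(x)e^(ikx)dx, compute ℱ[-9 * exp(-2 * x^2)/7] -9 * sqrt(2) * sqrt(pi) * exp(-k^2/8)/14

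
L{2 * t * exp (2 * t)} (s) 2/ (s - 2)^2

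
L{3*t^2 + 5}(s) 6/s^3 + 5/s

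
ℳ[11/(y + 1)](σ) 11 * pi * csc(pi * σ)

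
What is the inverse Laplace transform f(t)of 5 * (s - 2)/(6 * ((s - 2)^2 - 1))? 5 * exp(2 * t) * cosh(t)/6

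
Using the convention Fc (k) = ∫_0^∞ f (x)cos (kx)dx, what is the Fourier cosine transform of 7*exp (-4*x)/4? 7/ (k^2 + 16)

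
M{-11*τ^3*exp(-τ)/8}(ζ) -11*gamma(ζ+3)/8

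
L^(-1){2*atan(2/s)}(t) 2*sin(2*t)/t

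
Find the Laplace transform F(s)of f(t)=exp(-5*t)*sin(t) 1/((s + 5)^2 + 1)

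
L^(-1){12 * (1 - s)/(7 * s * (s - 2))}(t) -12 * exp(t) * cosh(t)/7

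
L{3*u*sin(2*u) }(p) 12*p/(p^2 + 4) ^2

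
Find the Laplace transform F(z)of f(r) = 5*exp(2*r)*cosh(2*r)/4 5*(z - 2)/(4*z*(z - 4))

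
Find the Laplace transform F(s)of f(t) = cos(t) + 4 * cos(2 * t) s/(s^2 + 1) + 4 * s/(s^2 + 4)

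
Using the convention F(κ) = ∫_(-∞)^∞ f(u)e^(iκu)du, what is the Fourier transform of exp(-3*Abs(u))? 6/(κ^2 + 9)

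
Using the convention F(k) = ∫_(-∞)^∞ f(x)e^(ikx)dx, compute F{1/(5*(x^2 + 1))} pi*exp(-Abs(k))/5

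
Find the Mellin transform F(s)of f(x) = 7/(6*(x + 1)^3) 7*pi*(s - 2)*(s - 1)/(12*sin(pi*s))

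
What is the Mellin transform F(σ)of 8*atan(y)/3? -4*pi*sec(pi*σ/2)/(3*σ)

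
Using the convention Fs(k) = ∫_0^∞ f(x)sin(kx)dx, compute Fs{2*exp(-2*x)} 2*k/(k^2 + 4)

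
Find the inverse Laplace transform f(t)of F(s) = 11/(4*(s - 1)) 11*exp(t)/4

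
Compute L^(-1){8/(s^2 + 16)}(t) 2*sin(4*t)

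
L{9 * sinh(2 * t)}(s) 18/(s^2 - 4)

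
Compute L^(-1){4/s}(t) 4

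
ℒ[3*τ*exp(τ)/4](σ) 3/(4*(σ - 1)^2)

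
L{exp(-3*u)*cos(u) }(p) (p + 3) /((p + 3) ^2 + 1) 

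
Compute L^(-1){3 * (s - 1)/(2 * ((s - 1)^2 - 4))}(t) 3 * exp(t) * cosh(2 * t)/2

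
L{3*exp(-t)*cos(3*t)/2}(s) 3*(s + 1)/(2*((s + 1)^2 + 9))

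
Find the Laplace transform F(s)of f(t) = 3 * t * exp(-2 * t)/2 3/(2 * (s + 2)^2)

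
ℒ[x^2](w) 2/w^3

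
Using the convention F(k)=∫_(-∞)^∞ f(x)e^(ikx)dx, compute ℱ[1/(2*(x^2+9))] pi*exp(-3*Abs(k))/6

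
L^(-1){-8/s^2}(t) -8 * t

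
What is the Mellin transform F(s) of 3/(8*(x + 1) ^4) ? gamma(s)*gamma(4 - s) /16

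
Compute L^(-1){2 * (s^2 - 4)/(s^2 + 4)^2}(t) 2 * t * cos(2 * t)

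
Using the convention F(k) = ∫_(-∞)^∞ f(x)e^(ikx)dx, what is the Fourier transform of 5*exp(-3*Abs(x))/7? 30/(7*(k^2 + 9))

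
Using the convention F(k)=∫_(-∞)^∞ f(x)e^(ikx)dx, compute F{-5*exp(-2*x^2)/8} -5*sqrt(2)*sqrt(pi)*exp(-k^2/8)/16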